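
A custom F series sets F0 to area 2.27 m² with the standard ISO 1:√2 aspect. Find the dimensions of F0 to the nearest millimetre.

Let the short side be w mm. Then w · w√2 = 2.27 m² = 2,270,000 mm².
w² = 2,270,000/√2, so w ≈ 1266.9 mm; long side = w√2 ≈ 1791.7 mm.

1267 × 1792 mm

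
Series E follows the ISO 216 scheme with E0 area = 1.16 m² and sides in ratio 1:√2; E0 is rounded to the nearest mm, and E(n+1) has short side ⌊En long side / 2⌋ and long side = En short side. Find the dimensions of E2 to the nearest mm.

453 × 640 mm

Let E0's short side be w mm. w · w√2 = 1.16 m² = 1,160,000 mm², so w ≈ 905.7 mm and w√2 ≈ 1280.8 mm → E0 = 906 × 1281 mm.
E1: ⌊1281/2⌋ × 906 = 640 × 906 mm
E2: ⌊906/2⌋ × 640 = 453 × 640 mm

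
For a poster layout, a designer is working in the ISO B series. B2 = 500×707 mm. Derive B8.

B3: ⌊707/2⌋ × 500 = 353 × 500 mm
B4: ⌊500/2⌋ × 353 = 250 × 353 mm
B5: ⌊353/2⌋ × 250 = 176 × 250 mm
B6: ⌊250/2⌋ × 176 = 125 × 176 mm
B7: ⌊176/2⌋ × 125 = 88 × 125 mm
B8: ⌊125/2⌋ × 88 = 62 × 88 mm

62 × 88 mm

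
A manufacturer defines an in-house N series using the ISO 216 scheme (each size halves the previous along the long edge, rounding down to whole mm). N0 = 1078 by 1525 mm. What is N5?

190 × 269 mm

N1 = 762 × 1078 mm (from N0 by 1 halving).
N2: ⌊1078/2⌋ × 762 = 539 × 762 mm
N3: ⌊762/2⌋ × 539 = 381 × 539 mm
N4: ⌊539/2⌋ × 381 = 269 × 381 mm
N5: ⌊381/2⌋ × 269 = 190 × 269 mm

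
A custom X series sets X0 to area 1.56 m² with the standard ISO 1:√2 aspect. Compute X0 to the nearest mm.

Let the short side be w mm. Then w · w√2 = 1.56 m² = 1,560,000 mm².
w² = 1,560,000/√2, so w ≈ 1050.3 mm; long side = w√2 ≈ 1485.3 mm.

1050 × 1485 mm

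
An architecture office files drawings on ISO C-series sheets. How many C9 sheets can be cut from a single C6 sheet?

Each ISO step halves the sheet: 1 × C6 → 2 × C7 → 4 × C8 → 8 × C9
From C6 to C9 is 3 halving steps: 2^3 = 8.

8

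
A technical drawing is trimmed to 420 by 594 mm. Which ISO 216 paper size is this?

Aspect ratio 594/420 ≈ 1.414 — close to the ISO √2 ≈ 1.414.
In the A-series (A0 area = 1 m²): A2 = 420 × 594 mm.

A2 (420 × 594 mm)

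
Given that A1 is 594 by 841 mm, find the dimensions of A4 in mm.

210 × 297 mm

A2: ⌊841/2⌋ × 594 = 420 × 594 mm
A3: ⌊594/2⌋ × 420 = 297 × 420 mm
A4: ⌊420/2⌋ × 297 = 210 × 297 mm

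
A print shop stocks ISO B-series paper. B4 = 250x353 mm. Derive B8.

62 × 88 mm

B5: ⌊353/2⌋ × 250 = 176 × 250 mm
B6: ⌊250/2⌋ × 176 = 125 × 176 mm
B7: ⌊176/2⌋ × 125 = 88 × 125 mm
B8: ⌊125/2⌋ × 88 = 62 × 88 mm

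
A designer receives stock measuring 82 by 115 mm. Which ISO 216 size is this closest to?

Aspect ratio 115/82 ≈ 1.402 — close to the ISO √2 ≈ 1.414.
In the C-series (envelope sizes, between A and B): C7 = 81 × 114 mm.
Off by 2 mm total — nearest standard size.

C7 (81 × 114 mm)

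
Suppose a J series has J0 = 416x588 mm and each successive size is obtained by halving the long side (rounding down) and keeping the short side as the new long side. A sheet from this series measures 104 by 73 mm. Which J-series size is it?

J5

J0: 416 × 588 mm
J1: 294 × 416 mm
J2: 208 × 294 mm
J3: 147 × 208 mm
J4: 104 × 147 mm
J5: 73 × 104 mm
J6: 52 × 73 mm
→ matches J5.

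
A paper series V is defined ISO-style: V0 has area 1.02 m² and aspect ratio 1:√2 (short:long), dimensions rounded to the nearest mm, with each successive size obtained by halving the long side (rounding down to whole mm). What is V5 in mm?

150 × 212 mm

Let V0's short side be w mm. w · w√2 = 1.02 m² = 1,020,000 mm², so w ≈ 849.3 mm and w√2 ≈ 1201.0 mm → V0 = 849 × 1201 mm.
V1: ⌊1201/2⌋ × 849 = 600 × 849 mm
V2: ⌊849/2⌋ × 600 = 424 × 600 mm
V3: ⌊600/2⌋ × 424 = 300 × 424 mm
V4: ⌊424/2⌋ × 300 = 212 × 300 mm
V5: ⌊300/2⌋ × 212 = 150 × 212 mm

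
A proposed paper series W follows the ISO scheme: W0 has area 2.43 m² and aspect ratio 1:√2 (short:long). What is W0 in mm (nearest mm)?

Let the short side be w mm. Then w · w√2 = 2.43 m² = 2,430,000 mm².
w² = 2,430,000/√2, so w ≈ 1310.8 mm; long side = w√2 ≈ 1853.8 mm.

1311 × 1854 mm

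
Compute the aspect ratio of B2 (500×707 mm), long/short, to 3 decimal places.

707 / 500 = 1.414
Matches √2 ≈ 1.414 — the ISO 216 defining ratio.

1.414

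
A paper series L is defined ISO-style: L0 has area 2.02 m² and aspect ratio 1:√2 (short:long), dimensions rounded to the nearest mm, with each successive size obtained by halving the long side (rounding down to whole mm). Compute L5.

211 × 298 mm

Let L0's short side be w mm. w · w√2 = 2.02 m² = 2,020,000 mm², so w ≈ 1195.1 mm and w√2 ≈ 1690.2 mm → L0 = 1195 × 1690 mm.
L1: ⌊1690/2⌋ × 1195 = 845 × 1195 mm
L2: ⌊1195/2⌋ × 845 = 597 × 845 mm
L3: ⌊845/2⌋ × 597 = 422 × 597 mm
L4: ⌊597/2⌋ × 422 = 298 × 422 mm
L5: ⌊422/2⌋ × 298 = 211 × 298 mm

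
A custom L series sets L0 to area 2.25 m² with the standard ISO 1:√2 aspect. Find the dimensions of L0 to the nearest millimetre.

1261 × 1784 mm

Let the short side be w mm. Then w · w√2 = 2.25 m² = 2,250,000 mm².
w² = 2,250,000/√2, so w ≈ 1261.3 mm; long side = w√2 ≈ 1783.8 mm.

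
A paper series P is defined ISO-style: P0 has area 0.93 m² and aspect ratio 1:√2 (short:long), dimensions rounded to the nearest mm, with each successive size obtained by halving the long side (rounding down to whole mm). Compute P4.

Let P0's short side be w mm. w · w√2 = 0.93 m² = 930,000 mm², so w ≈ 810.9 mm and w√2 ≈ 1146.8 mm → P0 = 811 × 1147 mm.
P1: ⌊1147/2⌋ × 811 = 573 × 811 mm
P2: ⌊811/2⌋ × 573 = 405 × 573 mm
P3: ⌊573/2⌋ × 405 = 286 × 405 mm
P4: ⌊405/2⌋ × 286 = 202 × 286 mm

202 × 286 mm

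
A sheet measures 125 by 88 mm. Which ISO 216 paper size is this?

Aspect ratio 125/88 ≈ 1.420 — close to the ISO √2 ≈ 1.414.
In the B-series (B0 = 1000 × 1414 mm): B7 = 88 × 125 mm.

B7 (88 × 125 mm)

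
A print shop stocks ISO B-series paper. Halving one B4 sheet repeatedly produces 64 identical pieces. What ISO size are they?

64 = 2^6, so 6 halving steps.
B4 → B5 → … → B10 after 6 steps.

B10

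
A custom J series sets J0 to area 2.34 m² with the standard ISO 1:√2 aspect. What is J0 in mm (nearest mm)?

Let the short side be w mm. Then w · w√2 = 2.34 m² = 2,340,000 mm².
w² = 2,340,000/√2, so w ≈ 1286.3 mm; long side = w√2 ≈ 1819.1 mm.

1286 × 1819 mm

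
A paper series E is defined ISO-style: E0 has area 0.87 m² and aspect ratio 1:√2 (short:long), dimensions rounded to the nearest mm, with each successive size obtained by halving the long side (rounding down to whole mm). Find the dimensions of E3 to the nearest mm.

277 × 392 mm

Let E0's short side be w mm. w · w√2 = 0.87 m² = 870,000 mm², so w ≈ 784.3 mm and w√2 ≈ 1109.2 mm → E0 = 784 × 1109 mm.
E1: ⌊1109/2⌋ × 784 = 554 × 784 mm
E2: ⌊784/2⌋ × 554 = 392 × 554 mm
E3: ⌊554/2⌋ × 392 = 277 × 392 mm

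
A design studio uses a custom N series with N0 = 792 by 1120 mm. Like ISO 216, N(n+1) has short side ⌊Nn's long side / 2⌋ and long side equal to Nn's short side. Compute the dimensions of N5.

140 × 198 mm

N1: ⌊1120/2⌋ × 792 = 560 × 792 mm
N2: ⌊792/2⌋ × 560 = 396 × 560 mm
N3: ⌊560/2⌋ × 396 = 280 × 396 mm
N4: ⌊396/2⌋ × 280 = 198 × 280 mm
N5: ⌊280/2⌋ × 198 = 140 × 198 mm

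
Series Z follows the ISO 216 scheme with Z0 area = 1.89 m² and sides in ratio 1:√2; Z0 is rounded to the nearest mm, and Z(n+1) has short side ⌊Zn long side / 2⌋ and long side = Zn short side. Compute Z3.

408 × 578 mm

Let Z0's short side be w mm. w · w√2 = 1.89 m² = 1,890,000 mm², so w ≈ 1156.0 mm and w√2 ≈ 1634.9 mm → Z0 = 1156 × 1635 mm.
Z1: ⌊1635/2⌋ × 1156 = 817 × 1156 mm
Z2: ⌊1156/2⌋ × 817 = 578 × 817 mm
Z3: ⌊817/2⌋ × 578 = 408 × 578 mm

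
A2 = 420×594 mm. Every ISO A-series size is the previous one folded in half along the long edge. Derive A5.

A3: ⌊594/2⌋ × 420 = 297 × 420 mm
A4: ⌊420/2⌋ × 297 = 210 × 297 mm
A5: ⌊297/2⌋ × 210 = 148 × 210 mm

148 × 210 mm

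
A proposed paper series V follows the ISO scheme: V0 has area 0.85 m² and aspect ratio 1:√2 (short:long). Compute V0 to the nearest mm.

775 × 1096 mm

Let the short side be w mm. Then w · w√2 = 0.85 m² = 850,000 mm².
w² = 850,000/√2, so w ≈ 775.3 mm; long side = w√2 ≈ 1096.4 mm.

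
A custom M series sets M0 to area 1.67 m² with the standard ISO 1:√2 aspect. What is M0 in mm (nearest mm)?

1087 × 1537 mm

Let the short side be w mm. Then w · w√2 = 1.67 m² = 1,670,000 mm².
w² = 1,670,000/√2, so w ≈ 1086.7 mm; long side = w√2 ≈ 1536.8 mm.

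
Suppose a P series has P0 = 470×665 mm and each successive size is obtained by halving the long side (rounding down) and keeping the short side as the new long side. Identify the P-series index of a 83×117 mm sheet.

P0: 470 × 665 mm
P1: 332 × 470 mm
P2: 235 × 332 mm
P3: 166 × 235 mm
P4: 117 × 166 mm
P5: 83 × 117 mm
P6: 58 × 83 mm
→ matches P5.

P5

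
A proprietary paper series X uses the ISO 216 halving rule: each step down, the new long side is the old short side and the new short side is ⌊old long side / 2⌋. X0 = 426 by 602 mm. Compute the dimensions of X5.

X1 = 301 × 426 mm (from X0 by 1 halving).
X2: ⌊426/2⌋ × 301 = 213 × 301 mm
X3: ⌊301/2⌋ × 213 = 150 × 213 mm
X4: ⌊213/2⌋ × 150 = 106 × 150 mm
X5: ⌊150/2⌋ × 106 = 75 × 106 mm

75 × 106 mm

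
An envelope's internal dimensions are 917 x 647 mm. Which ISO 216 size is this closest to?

C1 (648 × 917 mm)

Aspect ratio 917/647 ≈ 1.417 — close to the ISO √2 ≈ 1.414.
In the C-series (envelope sizes, between A and B): C1 = 648 × 917 mm.
Off by 1 mm total — nearest standard size.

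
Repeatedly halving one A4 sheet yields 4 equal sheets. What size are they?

A6

4 = 2^2, so 2 halving steps.
A4 → A5 → … → A6 after 2 steps.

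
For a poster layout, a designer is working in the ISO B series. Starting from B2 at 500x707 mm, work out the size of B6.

125 × 176 mm

B3: ⌊707/2⌋ × 500 = 353 × 500 mm
B4: ⌊500/2⌋ × 353 = 250 × 353 mm
B5: ⌊353/2⌋ × 250 = 176 × 250 mm
B6: ⌊250/2⌋ × 176 = 125 × 176 mm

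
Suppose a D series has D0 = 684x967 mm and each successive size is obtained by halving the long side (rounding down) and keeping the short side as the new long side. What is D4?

171 × 241 mm

D1: ⌊967/2⌋ × 684 = 483 × 684 mm
D2: ⌊684/2⌋ × 483 = 342 × 483 mm
D3: ⌊483/2⌋ × 342 = 241 × 342 mm
D4: ⌊342/2⌋ × 241 = 171 × 241 mm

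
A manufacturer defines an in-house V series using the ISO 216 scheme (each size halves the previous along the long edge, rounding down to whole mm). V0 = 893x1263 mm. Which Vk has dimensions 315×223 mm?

V4

V0: 893 × 1263 mm
V1: 631 × 893 mm
V2: 446 × 631 mm
V3: 315 × 446 mm
V4: 223 × 315 mm
V5: 157 × 223 mm
→ matches V4.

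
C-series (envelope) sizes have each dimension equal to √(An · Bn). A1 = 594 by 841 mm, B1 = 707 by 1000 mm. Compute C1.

648 × 917 mm

Short side: √(594 · 707) = √419958 ≈ 648.0 → 648 mm
Long side: √(841 · 1000) = √841000 ≈ 917.1 → 917 mm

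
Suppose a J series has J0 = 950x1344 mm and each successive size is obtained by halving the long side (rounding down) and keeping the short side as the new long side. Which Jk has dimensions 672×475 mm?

J2

J0: 950 × 1344 mm
J1: 672 × 950 mm
J2: 475 × 672 mm
J3: 336 × 475 mm
→ matches J2.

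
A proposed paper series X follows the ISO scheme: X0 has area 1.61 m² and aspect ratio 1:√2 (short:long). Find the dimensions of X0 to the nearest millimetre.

1067 × 1509 mm

Let the short side be w mm. Then w · w√2 = 1.61 m² = 1,610,000 mm².
w² = 1,610,000/√2, so w ≈ 1067.0 mm; long side = w√2 ≈ 1508.9 mm.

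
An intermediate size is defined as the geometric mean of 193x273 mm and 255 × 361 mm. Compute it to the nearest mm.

222 × 314 mm

Short side: √(193 · 255) = √49215 ≈ 221.8 → 222 mm
Long side: √(273 · 361) = √98553 ≈ 313.9 → 314 mm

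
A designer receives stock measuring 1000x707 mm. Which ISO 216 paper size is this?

B1 (707 × 1000 mm)

Aspect ratio 1000/707 ≈ 1.414 — close to the ISO √2 ≈ 1.414.
In the B-series (B0 = 1000 × 1414 mm): B1 = 707 × 1000 mm.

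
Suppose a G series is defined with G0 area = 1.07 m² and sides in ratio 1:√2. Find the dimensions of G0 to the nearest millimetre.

Let the short side be w mm. Then w · w√2 = 1.07 m² = 1,070,000 mm².
w² = 1,070,000/√2, so w ≈ 869.8 mm; long side = w√2 ≈ 1230.1 mm.

870 × 1230 mm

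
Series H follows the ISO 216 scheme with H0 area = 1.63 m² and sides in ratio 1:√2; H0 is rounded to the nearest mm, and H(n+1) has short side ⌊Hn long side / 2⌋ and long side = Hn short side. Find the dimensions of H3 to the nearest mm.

379 × 537 mm

Let H0's short side be w mm. w · w√2 = 1.63 m² = 1,630,000 mm², so w ≈ 1073.6 mm and w√2 ≈ 1518.3 mm → H0 = 1074 × 1518 mm.
H1: ⌊1518/2⌋ × 1074 = 759 × 1074 mm
H2: ⌊1074/2⌋ × 759 = 537 × 759 mm
H3: ⌊759/2⌋ × 537 = 379 × 537 mm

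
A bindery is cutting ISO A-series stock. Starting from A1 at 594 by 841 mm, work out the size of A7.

74 × 105 mm

A2: ⌊841/2⌋ × 594 = 420 × 594 mm
A3: ⌊594/2⌋ × 420 = 297 × 420 mm
A4: ⌊420/2⌋ × 297 = 210 × 297 mm
A5: ⌊297/2⌋ × 210 = 148 × 210 mm
A6: ⌊210/2⌋ × 148 = 105 × 148 mm
A7: ⌊148/2⌋ × 105 = 74 × 105 mm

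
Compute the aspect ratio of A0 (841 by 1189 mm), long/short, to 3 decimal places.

1189 / 841 = 1.414
Matches √2 ≈ 1.414 — the ISO 216 defining ratio.

1.414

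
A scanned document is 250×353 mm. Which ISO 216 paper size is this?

Aspect ratio 353/250 ≈ 1.412 — close to the ISO √2 ≈ 1.414.
In the B-series (B0 = 1000 × 1414 mm): B4 = 250 × 353 mm.

B4 (250 × 353 mm)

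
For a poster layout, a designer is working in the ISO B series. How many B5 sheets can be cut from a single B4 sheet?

Each ISO step halves the sheet: 1 × B4 → 2 × B5
From B4 to B5 is 1 halving step: 2^1 = 2.

2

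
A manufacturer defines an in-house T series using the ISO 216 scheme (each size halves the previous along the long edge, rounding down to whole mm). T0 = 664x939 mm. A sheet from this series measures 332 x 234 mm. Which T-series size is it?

T0: 664 × 939 mm
T1: 469 × 664 mm
T2: 332 × 469 mm
T3: 234 × 332 mm
T4: 166 × 234 mm
→ matches T3.

T3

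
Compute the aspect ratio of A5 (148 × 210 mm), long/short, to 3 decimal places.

1.419

210 / 148 = 1.419
ISO 216 targets √2 ≈ 1.414; the +0.005 deviation is from mm rounding.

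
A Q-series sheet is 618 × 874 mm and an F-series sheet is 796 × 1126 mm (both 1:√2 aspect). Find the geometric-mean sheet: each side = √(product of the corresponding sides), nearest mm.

701 × 992 mm

Short side: √(618 · 796) = √491928 ≈ 701.4 → 701 mm
Long side: √(874 · 1126) = √984124 ≈ 992.0 → 992 mm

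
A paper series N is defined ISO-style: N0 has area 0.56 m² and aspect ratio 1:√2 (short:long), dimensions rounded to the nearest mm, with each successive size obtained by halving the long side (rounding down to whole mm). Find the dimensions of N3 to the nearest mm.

Let N0's short side be w mm. w · w√2 = 0.56 m² = 560,000 mm², so w ≈ 629.3 mm and w√2 ≈ 889.9 mm → N0 = 629 × 890 mm.
N1: ⌊890/2⌋ × 629 = 445 × 629 mm
N2: ⌊629/2⌋ × 445 = 314 × 445 mm
N3: ⌊445/2⌋ × 314 = 222 × 314 mm

222 × 314 mm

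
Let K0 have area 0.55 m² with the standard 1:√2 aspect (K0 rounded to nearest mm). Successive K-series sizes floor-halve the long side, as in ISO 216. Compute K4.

Let K0's short side be w mm. w · w√2 = 0.55 m² = 550,000 mm², so w ≈ 623.6 mm and w√2 ≈ 881.9 mm → K0 = 624 × 882 mm.
K1: ⌊882/2⌋ × 624 = 441 × 624 mm
K2: ⌊624/2⌋ × 441 = 312 × 441 mm
K3: ⌊441/2⌋ × 312 = 220 × 312 mm
K4: ⌊312/2⌋ × 220 = 156 × 220 mm

156 × 220 mm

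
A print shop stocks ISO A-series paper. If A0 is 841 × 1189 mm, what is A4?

210 × 297 mm

A1: ⌊1189/2⌋ × 841 = 594 × 841 mm
A2: ⌊841/2⌋ × 594 = 420 × 594 mm
A3: ⌊594/2⌋ × 420 = 297 × 420 mm
A4: ⌊420/2⌋ × 297 = 210 × 297 mm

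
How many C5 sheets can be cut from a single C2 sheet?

8

C2 = 458 × 648 mm; C5 = 162 × 229 mm.
Each halving step doubles the count; 3 steps from C2 to C5.
2^3 = 8.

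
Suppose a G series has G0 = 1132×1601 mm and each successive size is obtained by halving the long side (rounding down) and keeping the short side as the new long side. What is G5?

G1: ⌊1601/2⌋ × 1132 = 800 × 1132 mm
G2: ⌊1132/2⌋ × 800 = 566 × 800 mm
G3: ⌊800/2⌋ × 566 = 400 × 566 mm
G4: ⌊566/2⌋ × 400 = 283 × 400 mm
G5: ⌊400/2⌋ × 283 = 200 × 283 mm

200 × 283 mm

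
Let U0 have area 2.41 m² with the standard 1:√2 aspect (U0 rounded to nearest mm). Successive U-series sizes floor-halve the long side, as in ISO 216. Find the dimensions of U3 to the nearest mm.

Let U0's short side be w mm. w · w√2 = 2.41 m² = 2,410,000 mm², so w ≈ 1305.4 mm and w√2 ≈ 1846.1 mm → U0 = 1305 × 1846 mm.
U1: ⌊1846/2⌋ × 1305 = 923 × 1305 mm
U2: ⌊1305/2⌋ × 923 = 652 × 923 mm
U3: ⌊923/2⌋ × 652 = 461 × 652 mm

461 × 652 mm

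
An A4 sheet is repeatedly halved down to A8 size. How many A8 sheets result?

A4 = 210 × 297 mm; A8 = 52 × 74 mm.
Each halving step doubles the count; 4 steps from A4 to A8.
2^4 = 16.

16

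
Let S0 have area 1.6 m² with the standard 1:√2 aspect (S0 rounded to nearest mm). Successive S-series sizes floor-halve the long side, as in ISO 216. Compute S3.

Let S0's short side be w mm. w · w√2 = 1.6 m² = 1,600,000 mm², so w ≈ 1063.7 mm and w√2 ≈ 1504.2 mm → S0 = 1064 × 1504 mm.
S1: ⌊1504/2⌋ × 1064 = 752 × 1064 mm
S2: ⌊1064/2⌋ × 752 = 532 × 752 mm
S3: ⌊752/2⌋ × 532 = 376 × 532 mm

376 × 532 mm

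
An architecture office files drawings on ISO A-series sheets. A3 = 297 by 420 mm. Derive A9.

A4: ⌊420/2⌋ × 297 = 210 × 297 mm
A5: ⌊297/2⌋ × 210 = 148 × 210 mm
A6: ⌊210/2⌋ × 148 = 105 × 148 mm
A7: ⌊148/2⌋ × 105 = 74 × 105 mm
A8: ⌊105/2⌋ × 74 = 52 × 74 mm
A9: ⌊74/2⌋ × 52 = 37 × 52 mm

37 × 52 mm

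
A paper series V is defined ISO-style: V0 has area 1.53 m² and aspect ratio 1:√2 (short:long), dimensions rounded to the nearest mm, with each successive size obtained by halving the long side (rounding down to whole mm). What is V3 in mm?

Let V0's short side be w mm. w · w√2 = 1.53 m² = 1,530,000 mm², so w ≈ 1040.1 mm and w√2 ≈ 1471.0 mm → V0 = 1040 × 1471 mm.
V1: ⌊1471/2⌋ × 1040 = 735 × 1040 mm
V2: ⌊1040/2⌋ × 735 = 520 × 735 mm
V3: ⌊735/2⌋ × 520 = 367 × 520 mm

367 × 520 mm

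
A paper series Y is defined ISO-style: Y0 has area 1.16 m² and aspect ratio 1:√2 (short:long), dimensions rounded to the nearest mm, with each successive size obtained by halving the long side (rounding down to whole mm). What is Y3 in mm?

Let Y0's short side be w mm. w · w√2 = 1.16 m² = 1,160,000 mm², so w ≈ 905.7 mm and w√2 ≈ 1280.8 mm → Y0 = 906 × 1281 mm.
Y1: ⌊1281/2⌋ × 906 = 640 × 906 mm
Y2: ⌊906/2⌋ × 640 = 453 × 640 mm
Y3: ⌊640/2⌋ × 453 = 320 × 453 mm

320 × 453 mm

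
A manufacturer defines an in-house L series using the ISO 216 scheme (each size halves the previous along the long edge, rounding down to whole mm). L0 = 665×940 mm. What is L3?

235 × 332 mm

L1: ⌊940/2⌋ × 665 = 470 × 665 mm
L2: ⌊665/2⌋ × 470 = 332 × 470 mm
L3: ⌊470/2⌋ × 332 = 235 × 332 mm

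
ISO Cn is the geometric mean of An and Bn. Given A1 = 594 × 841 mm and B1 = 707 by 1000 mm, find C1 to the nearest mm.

648 × 917 mm

Short side: √(594 · 707) = √419958 ≈ 648.0 → 648 mm
Long side: √(841 · 1000) = √841000 ≈ 917.1 → 917 mm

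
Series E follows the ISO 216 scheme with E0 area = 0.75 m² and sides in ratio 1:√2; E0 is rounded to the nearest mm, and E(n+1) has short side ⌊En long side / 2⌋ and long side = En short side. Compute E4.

Let E0's short side be w mm. w · w√2 = 0.75 m² = 750,000 mm², so w ≈ 728.2 mm and w√2 ≈ 1029.9 mm → E0 = 728 × 1030 mm.
E1: ⌊1030/2⌋ × 728 = 515 × 728 mm
E2: ⌊728/2⌋ × 515 = 364 × 515 mm
E3: ⌊515/2⌋ × 364 = 257 × 364 mm
E4: ⌊364/2⌋ × 257 = 182 × 257 mm

182 × 257 mm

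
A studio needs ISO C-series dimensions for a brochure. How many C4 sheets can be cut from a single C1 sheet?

C1 = 648 × 917 mm; C4 = 229 × 324 mm.
Each halving step doubles the count; 3 steps from C1 to C4.
2^3 = 8.

8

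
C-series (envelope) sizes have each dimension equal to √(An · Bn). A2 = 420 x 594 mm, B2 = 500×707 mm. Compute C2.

Short side: √(420 · 500) = √210000 ≈ 458.3 → 458 mm
Long side: √(594 · 707) = √419958 ≈ 648.0 → 648 mm

458 × 648 mm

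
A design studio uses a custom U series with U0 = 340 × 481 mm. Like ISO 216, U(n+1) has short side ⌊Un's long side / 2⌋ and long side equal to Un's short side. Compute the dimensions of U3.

120 × 170 mm

U1: ⌊481/2⌋ × 340 = 240 × 340 mm
U2: ⌊340/2⌋ × 240 = 170 × 240 mm
U3: ⌊240/2⌋ × 170 = 120 × 170 mm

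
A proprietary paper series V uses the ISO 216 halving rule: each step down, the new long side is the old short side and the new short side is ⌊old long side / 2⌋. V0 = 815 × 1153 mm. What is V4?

V1: ⌊1153/2⌋ × 815 = 576 × 815 mm
V2: ⌊815/2⌋ × 576 = 407 × 576 mm
V3: ⌊576/2⌋ × 407 = 288 × 407 mm
V4: ⌊407/2⌋ × 288 = 203 × 288 mm

203 × 288 mm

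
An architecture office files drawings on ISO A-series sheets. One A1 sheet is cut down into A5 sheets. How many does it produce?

A1 = 594 × 841 mm; A5 = 148 × 210 mm.
Each halving step doubles the count; 4 steps from A1 to A5.
2^4 = 16.

16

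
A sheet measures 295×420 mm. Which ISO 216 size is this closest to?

A3 (297 × 420 mm)

Aspect ratio 420/295 ≈ 1.424 — close to the ISO √2 ≈ 1.414.
In the A-series (A0 area = 1 m²): A3 = 297 × 420 mm.
Off by 2 mm total — nearest standard size.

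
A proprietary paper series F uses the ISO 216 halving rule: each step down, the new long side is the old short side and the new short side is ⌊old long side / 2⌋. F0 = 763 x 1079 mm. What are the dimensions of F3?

269 × 381 mm

F1: ⌊1079/2⌋ × 763 = 539 × 763 mm
F2: ⌊763/2⌋ × 539 = 381 × 539 mm
F3: ⌊539/2⌋ × 381 = 269 × 381 mm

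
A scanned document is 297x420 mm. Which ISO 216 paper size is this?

A3 (297 × 420 mm)

Aspect ratio 420/297 ≈ 1.414 — close to the ISO √2 ≈ 1.414.
In the A-series (A0 area = 1 m²): A3 = 297 × 420 mm.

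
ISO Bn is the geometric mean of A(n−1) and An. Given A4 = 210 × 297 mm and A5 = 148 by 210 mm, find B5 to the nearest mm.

176 × 250 mm

Short side: √(210 · 148) = √31080 ≈ 176.3 → 176 mm
Long side: √(297 · 210) = √62370 ≈ 249.7 → 250 mm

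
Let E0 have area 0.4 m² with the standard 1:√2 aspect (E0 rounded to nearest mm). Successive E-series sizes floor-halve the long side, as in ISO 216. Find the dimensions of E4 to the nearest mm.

133 × 188 mm

Let E0's short side be w mm. w · w√2 = 0.4 m² = 400,000 mm², so w ≈ 531.8 mm and w√2 ≈ 752.1 mm → E0 = 532 × 752 mm.
E1: ⌊752/2⌋ × 532 = 376 × 532 mm
E2: ⌊532/2⌋ × 376 = 266 × 376 mm
E3: ⌊376/2⌋ × 266 = 188 × 266 mm
E4: ⌊266/2⌋ × 188 = 133 × 188 mm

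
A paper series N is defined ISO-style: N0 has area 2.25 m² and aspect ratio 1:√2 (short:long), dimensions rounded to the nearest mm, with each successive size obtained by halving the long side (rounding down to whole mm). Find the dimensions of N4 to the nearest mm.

Let N0's short side be w mm. w · w√2 = 2.25 m² = 2,250,000 mm², so w ≈ 1261.3 mm and w√2 ≈ 1783.8 mm → N0 = 1261 × 1784 mm.
N1: ⌊1784/2⌋ × 1261 = 892 × 1261 mm
N2: ⌊1261/2⌋ × 892 = 630 × 892 mm
N3: ⌊892/2⌋ × 630 = 446 × 630 mm
N4: ⌊630/2⌋ × 446 = 315 × 446 mm

315 × 446 mm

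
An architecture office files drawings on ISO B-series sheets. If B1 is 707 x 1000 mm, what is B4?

B2: ⌊1000/2⌋ × 707 = 500 × 707 mm
B3: ⌊707/2⌋ × 500 = 353 × 500 mm
B4: ⌊500/2⌋ × 353 = 250 × 353 mm

250 × 353 mm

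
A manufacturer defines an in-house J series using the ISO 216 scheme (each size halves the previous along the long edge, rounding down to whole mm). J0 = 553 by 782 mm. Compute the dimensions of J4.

138 × 195 mm

J1: ⌊782/2⌋ × 553 = 391 × 553 mm
J2: ⌊553/2⌋ × 391 = 276 × 391 mm
J3: ⌊391/2⌋ × 276 = 195 × 276 mm
J4: ⌊276/2⌋ × 195 = 138 × 195 mm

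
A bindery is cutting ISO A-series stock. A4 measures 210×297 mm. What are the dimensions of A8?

A5: ⌊297/2⌋ × 210 = 148 × 210 mm
A6: ⌊210/2⌋ × 148 = 105 × 148 mm
A7: ⌊148/2⌋ × 105 = 74 × 105 mm
A8: ⌊105/2⌋ × 74 = 52 × 74 mm

52 × 74 mm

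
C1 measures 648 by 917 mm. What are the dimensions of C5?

C2: ⌊917/2⌋ × 648 = 458 × 648 mm
C3: ⌊648/2⌋ × 458 = 324 × 458 mm
C4: ⌊458/2⌋ × 324 = 229 × 324 mm
C5: ⌊324/2⌋ × 229 = 162 × 229 mm

162 × 229 mm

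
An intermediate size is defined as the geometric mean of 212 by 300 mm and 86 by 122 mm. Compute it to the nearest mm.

135 × 191 mm

Short side: √(212 · 86) = √18232 ≈ 135.0 → 135 mm
Long side: √(300 · 122) = √36600 ≈ 191.3 → 191 mm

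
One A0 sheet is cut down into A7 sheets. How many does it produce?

128

A0 = 841 × 1189 mm; A7 = 74 × 105 mm.
Each halving step doubles the count; 7 steps from A0 to A7.
2^7 = 128.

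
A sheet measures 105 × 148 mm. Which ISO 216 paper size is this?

A6 (105 × 148 mm)

Aspect ratio 148/105 ≈ 1.410 — close to the ISO √2 ≈ 1.414.
In the A-series (A0 area = 1 m²): A6 = 105 × 148 mm.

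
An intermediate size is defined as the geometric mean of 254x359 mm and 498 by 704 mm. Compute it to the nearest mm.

Short side: √(254 · 498) = √126492 ≈ 355.7 → 356 mm
Long side: √(359 · 704) = √252736 ≈ 502.7 → 503 mm

356 × 503 mm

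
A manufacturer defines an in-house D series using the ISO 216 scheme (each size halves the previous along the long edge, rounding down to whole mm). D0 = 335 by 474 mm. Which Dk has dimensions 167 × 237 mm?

D2

D0: 335 × 474 mm
D1: 237 × 335 mm
D2: 167 × 237 mm
D3: 118 × 167 mm
→ matches D2.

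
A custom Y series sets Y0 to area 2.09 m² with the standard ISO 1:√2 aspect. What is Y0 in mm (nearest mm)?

1216 × 1719 mm

Let the short side be w mm. Then w · w√2 = 2.09 m² = 2,090,000 mm².
w² = 2,090,000/√2, so w ≈ 1215.7 mm; long side = w√2 ≈ 1719.2 mm.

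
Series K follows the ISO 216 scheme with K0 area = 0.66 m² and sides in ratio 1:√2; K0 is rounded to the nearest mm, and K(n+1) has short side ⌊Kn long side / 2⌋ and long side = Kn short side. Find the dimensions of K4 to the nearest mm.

Let K0's short side be w mm. w · w√2 = 0.66 m² = 660,000 mm², so w ≈ 683.1 mm and w√2 ≈ 966.1 mm → K0 = 683 × 966 mm.
K1: ⌊966/2⌋ × 683 = 483 × 683 mm
K2: ⌊683/2⌋ × 483 = 341 × 483 mm
K3: ⌊483/2⌋ × 341 = 241 × 341 mm
K4: ⌊341/2⌋ × 241 = 170 × 241 mm

170 × 241 mm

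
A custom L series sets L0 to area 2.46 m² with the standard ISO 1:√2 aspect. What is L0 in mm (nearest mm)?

Let the short side be w mm. Then w · w√2 = 2.46 m² = 2,460,000 mm².
w² = 2,460,000/√2, so w ≈ 1318.9 mm; long side = w√2 ≈ 1865.2 mm.

1319 × 1865 mm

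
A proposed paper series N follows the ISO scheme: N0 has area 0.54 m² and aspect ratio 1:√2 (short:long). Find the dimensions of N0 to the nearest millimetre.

Let the short side be w mm. Then w · w√2 = 0.54 m² = 540,000 mm².
w² = 540,000/√2, so w ≈ 617.9 mm; long side = w√2 ≈ 873.9 mm.

618 × 874 mm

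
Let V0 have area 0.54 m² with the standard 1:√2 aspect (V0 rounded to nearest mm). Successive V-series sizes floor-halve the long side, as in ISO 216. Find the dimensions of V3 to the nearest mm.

Let V0's short side be w mm. w · w√2 = 0.54 m² = 540,000 mm², so w ≈ 617.9 mm and w√2 ≈ 873.9 mm → V0 = 618 × 874 mm.
V1: ⌊874/2⌋ × 618 = 437 × 618 mm
V2: ⌊618/2⌋ × 437 = 309 × 437 mm
V3: ⌊437/2⌋ × 309 = 218 × 309 mm

218 × 309 mm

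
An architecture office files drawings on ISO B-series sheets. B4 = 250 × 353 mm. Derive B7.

B5: ⌊353/2⌋ × 250 = 176 × 250 mm
B6: ⌊250/2⌋ × 176 = 125 × 176 mm
B7: ⌊176/2⌋ × 125 = 88 × 125 mm

88 × 125 mm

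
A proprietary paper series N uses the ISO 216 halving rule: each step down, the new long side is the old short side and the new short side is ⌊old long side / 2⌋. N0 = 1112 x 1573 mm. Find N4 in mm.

278 × 393 mm

N1: ⌊1573/2⌋ × 1112 = 786 × 1112 mm
N2: ⌊1112/2⌋ × 786 = 556 × 786 mm
N3: ⌊786/2⌋ × 556 = 393 × 556 mm
N4: ⌊556/2⌋ × 393 = 278 × 393 mm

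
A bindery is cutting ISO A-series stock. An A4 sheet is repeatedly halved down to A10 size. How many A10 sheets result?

64

Each ISO step halves the sheet: 1 × A4 → 2 × A5 → 4 × A6 → 8 × A7 → …
From A4 to A10 is 6 halving steps: 2^6 = 64.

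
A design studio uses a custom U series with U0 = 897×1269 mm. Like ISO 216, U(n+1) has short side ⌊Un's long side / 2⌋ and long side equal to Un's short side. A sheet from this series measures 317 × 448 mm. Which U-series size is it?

U0: 897 × 1269 mm
U1: 634 × 897 mm
U2: 448 × 634 mm
U3: 317 × 448 mm
U4: 224 × 317 mm
→ matches U3.

U3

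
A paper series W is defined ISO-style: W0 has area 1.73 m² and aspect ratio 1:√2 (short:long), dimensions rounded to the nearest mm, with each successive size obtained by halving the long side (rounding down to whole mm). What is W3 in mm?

Let W0's short side be w mm. w · w√2 = 1.73 m² = 1,730,000 mm², so w ≈ 1106.0 mm and w√2 ≈ 1564.2 mm → W0 = 1106 × 1564 mm.
W1: ⌊1564/2⌋ × 1106 = 782 × 1106 mm
W2: ⌊1106/2⌋ × 782 = 553 × 782 mm
W3: ⌊782/2⌋ × 553 = 391 × 553 mm

391 × 553 mm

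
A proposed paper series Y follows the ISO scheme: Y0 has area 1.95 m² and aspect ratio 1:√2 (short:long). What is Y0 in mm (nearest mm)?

Let the short side be w mm. Then w · w√2 = 1.95 m² = 1,950,000 mm².
w² = 1,950,000/√2, so w ≈ 1174.2 mm; long side = w√2 ≈ 1660.6 mm.

1174 × 1661 mm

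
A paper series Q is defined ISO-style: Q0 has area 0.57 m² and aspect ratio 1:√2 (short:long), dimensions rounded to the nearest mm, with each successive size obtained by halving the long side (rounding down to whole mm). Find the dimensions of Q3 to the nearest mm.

224 × 317 mm

Let Q0's short side be w mm. w · w√2 = 0.57 m² = 570,000 mm², so w ≈ 634.9 mm and w√2 ≈ 897.8 mm → Q0 = 635 × 898 mm.
Q1: ⌊898/2⌋ × 635 = 449 × 635 mm
Q2: ⌊635/2⌋ × 449 = 317 × 449 mm
Q3: ⌊449/2⌋ × 317 = 224 × 317 mm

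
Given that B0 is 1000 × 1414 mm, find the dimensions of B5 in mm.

176 × 250 mm

B1: ⌊1414/2⌋ × 1000 = 707 × 1000 mm
B2: ⌊1000/2⌋ × 707 = 500 × 707 mm
B3: ⌊707/2⌋ × 500 = 353 × 500 mm
B4: ⌊500/2⌋ × 353 = 250 × 353 mm
B5: ⌊353/2⌋ × 250 = 176 × 250 mm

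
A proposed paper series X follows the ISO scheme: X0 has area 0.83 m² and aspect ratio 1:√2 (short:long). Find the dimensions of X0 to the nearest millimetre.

766 × 1083 mm

Let the short side be w mm. Then w · w√2 = 0.83 m² = 830,000 mm².
w² = 830,000/√2, so w ≈ 766.1 mm; long side = w√2 ≈ 1083.4 mm.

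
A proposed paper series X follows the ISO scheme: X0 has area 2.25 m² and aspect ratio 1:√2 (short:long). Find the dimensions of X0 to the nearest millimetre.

1261 × 1784 mm

Let the short side be w mm. Then w · w√2 = 2.25 m² = 2,250,000 mm².
w² = 2,250,000/√2, so w ≈ 1261.3 mm; long side = w√2 ≈ 1783.8 mm.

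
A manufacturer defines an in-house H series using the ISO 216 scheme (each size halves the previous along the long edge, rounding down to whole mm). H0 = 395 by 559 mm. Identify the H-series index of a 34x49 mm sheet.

H0: 395 × 559 mm
H1: 279 × 395 mm
H2: 197 × 279 mm
H3: 139 × 197 mm
H4: 98 × 139 mm
H5: 69 × 98 mm
H6: 49 × 69 mm
H7: 34 × 49 mm
H8: 24 × 34 mm
→ matches H7.

H7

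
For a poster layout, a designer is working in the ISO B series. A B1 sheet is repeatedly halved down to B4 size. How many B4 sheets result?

8

Each ISO step halves the sheet: 1 × B1 → 2 × B2 → 4 × B3 → 8 × B4
From B1 to B4 is 3 halving steps: 2^3 = 8.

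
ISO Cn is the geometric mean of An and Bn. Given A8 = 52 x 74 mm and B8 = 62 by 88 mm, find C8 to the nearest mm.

57 × 81 mm

Short side: √(52 · 62) = √3224 ≈ 56.8 → 57 mm
Long side: √(74 · 88) = √6512 ≈ 80.7 → 81 mm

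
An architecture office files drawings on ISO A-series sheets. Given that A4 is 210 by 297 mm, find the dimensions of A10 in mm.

26 × 37 mm

A5: ⌊297/2⌋ × 210 = 148 × 210 mm
A6: ⌊210/2⌋ × 148 = 105 × 148 mm
A7: ⌊148/2⌋ × 105 = 74 × 105 mm
A8: ⌊105/2⌋ × 74 = 52 × 74 mm
A9: ⌊74/2⌋ × 52 = 37 × 52 mm
A10: ⌊52/2⌋ × 37 = 26 × 37 mm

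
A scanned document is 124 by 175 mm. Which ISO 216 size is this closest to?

B6 (125 × 176 mm)

Aspect ratio 175/124 ≈ 1.411 — close to the ISO √2 ≈ 1.414.
In the B-series (B0 = 1000 × 1414 mm): B6 = 125 × 176 mm.
Off by 2 mm total — nearest standard size.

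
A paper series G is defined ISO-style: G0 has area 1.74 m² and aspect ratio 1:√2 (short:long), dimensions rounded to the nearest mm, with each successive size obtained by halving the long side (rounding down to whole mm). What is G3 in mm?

392 × 554 mm

Let G0's short side be w mm. w · w√2 = 1.74 m² = 1,740,000 mm², so w ≈ 1109.2 mm and w√2 ≈ 1568.7 mm → G0 = 1109 × 1569 mm.
G1: ⌊1569/2⌋ × 1109 = 784 × 1109 mm
G2: ⌊1109/2⌋ × 784 = 554 × 784 mm
G3: ⌊784/2⌋ × 554 = 392 × 554 mm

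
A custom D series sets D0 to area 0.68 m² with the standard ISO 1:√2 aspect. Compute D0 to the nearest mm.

Let the short side be w mm. Then w · w√2 = 0.68 m² = 680,000 mm².
w² = 680,000/√2, so w ≈ 693.4 mm; long side = w√2 ≈ 980.6 mm.

693 × 981 mm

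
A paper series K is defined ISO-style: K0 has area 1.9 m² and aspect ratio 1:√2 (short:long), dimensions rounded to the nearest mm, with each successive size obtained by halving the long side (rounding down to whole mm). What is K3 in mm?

Let K0's short side be w mm. w · w√2 = 1.9 m² = 1,900,000 mm², so w ≈ 1159.1 mm and w√2 ≈ 1639.2 mm → K0 = 1159 × 1639 mm.
K1: ⌊1639/2⌋ × 1159 = 819 × 1159 mm
K2: ⌊1159/2⌋ × 819 = 579 × 819 mm
K3: ⌊819/2⌋ × 579 = 409 × 579 mm

409 × 579 mm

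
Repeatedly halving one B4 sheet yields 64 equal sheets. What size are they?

B10

64 = 2^6, so 6 halving steps.
B4 → B5 → … → B10 after 6 steps.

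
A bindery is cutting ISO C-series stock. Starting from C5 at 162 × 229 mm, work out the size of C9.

C6: ⌊229/2⌋ × 162 = 114 × 162 mm
C7: ⌊162/2⌋ × 114 = 81 × 114 mm
C8: ⌊114/2⌋ × 81 = 57 × 81 mm
C9: ⌊81/2⌋ × 57 = 40 × 57 mm

40 × 57 mm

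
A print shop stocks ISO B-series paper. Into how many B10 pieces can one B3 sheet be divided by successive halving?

128

B3 = 353 × 500 mm; B10 = 31 × 44 mm.
Each halving step doubles the count; 7 steps from B3 to B10.
2^7 = 128.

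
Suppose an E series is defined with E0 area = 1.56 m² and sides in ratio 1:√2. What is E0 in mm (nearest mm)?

1050 × 1485 mm

Let the short side be w mm. Then w · w√2 = 1.56 m² = 1,560,000 mm².
w² = 1,560,000/√2, so w ≈ 1050.3 mm; long side = w√2 ≈ 1485.3 mm.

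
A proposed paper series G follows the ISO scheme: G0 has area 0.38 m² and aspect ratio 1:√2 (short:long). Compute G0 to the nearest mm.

518 × 733 mm

Let the short side be w mm. Then w · w√2 = 0.38 m² = 380,000 mm².
w² = 380,000/√2, so w ≈ 518.4 mm; long side = w√2 ≈ 733.1 mm.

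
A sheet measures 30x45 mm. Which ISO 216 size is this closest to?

Aspect ratio 45/30 ≈ 1.500 (ISO target is √2 ≈ 1.414).
In the B-series (B0 = 1000 × 1414 mm): B10 = 31 × 44 mm.
Off by 2 mm total — nearest standard size.

B10 (31 × 44 mm)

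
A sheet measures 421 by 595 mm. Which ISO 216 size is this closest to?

A2 (420 × 594 mm)

Aspect ratio 595/421 ≈ 1.413 — close to the ISO √2 ≈ 1.414.
In the A-series (A0 area = 1 m²): A2 = 420 × 594 mm.
Off by 2 mm total — nearest standard size.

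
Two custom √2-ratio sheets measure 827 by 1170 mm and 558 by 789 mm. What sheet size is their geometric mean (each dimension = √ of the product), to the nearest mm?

679 × 961 mm

Short side: √(827 · 558) = √461466 ≈ 679.3 → 679 mm
Long side: √(1170 · 789) = √923130 ≈ 960.8 → 961 mm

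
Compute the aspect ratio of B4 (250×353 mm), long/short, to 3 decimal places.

1.412

353 / 250 = 1.412
ISO 216 targets √2 ≈ 1.414; the -0.002 deviation is from mm rounding.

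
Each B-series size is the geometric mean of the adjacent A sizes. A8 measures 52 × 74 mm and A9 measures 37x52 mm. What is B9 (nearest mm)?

44 × 62 mm

Short side: √(52 · 37) = √1924 ≈ 43.9 → 44 mm
Long side: √(74 · 52) = √3848 ≈ 62.0 → 62 mm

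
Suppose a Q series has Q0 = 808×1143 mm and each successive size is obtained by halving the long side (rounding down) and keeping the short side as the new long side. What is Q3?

285 × 404 mm

Q1: ⌊1143/2⌋ × 808 = 571 × 808 mm
Q2: ⌊808/2⌋ × 571 = 404 × 571 mm
Q3: ⌊571/2⌋ × 404 = 285 × 404 mm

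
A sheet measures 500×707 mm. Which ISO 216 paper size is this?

Aspect ratio 707/500 ≈ 1.414 — close to the ISO √2 ≈ 1.414.
In the B-series (B0 = 1000 × 1414 mm): B2 = 500 × 707 mm.

B2 (500 × 707 mm)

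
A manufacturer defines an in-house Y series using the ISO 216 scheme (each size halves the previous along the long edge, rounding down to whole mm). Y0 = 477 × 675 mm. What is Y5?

84 × 119 mm

Y1: ⌊675/2⌋ × 477 = 337 × 477 mm
Y2: ⌊477/2⌋ × 337 = 238 × 337 mm
Y3: ⌊337/2⌋ × 238 = 168 × 238 mm
Y4: ⌊238/2⌋ × 168 = 119 × 168 mm
Y5: ⌊168/2⌋ × 119 = 84 × 119 mm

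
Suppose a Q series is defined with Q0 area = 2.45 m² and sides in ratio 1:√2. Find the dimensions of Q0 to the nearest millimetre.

1316 × 1861 mm

Let the short side be w mm. Then w · w√2 = 2.45 m² = 2,450,000 mm².
w² = 2,450,000/√2, so w ≈ 1316.2 mm; long side = w√2 ≈ 1861.4 mm.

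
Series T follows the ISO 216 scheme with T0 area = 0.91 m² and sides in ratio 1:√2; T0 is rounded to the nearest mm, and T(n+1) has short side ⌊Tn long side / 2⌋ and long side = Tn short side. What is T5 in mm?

141 × 200 mm

Let T0's short side be w mm. w · w√2 = 0.91 m² = 910,000 mm², so w ≈ 802.2 mm and w√2 ≈ 1134.4 mm → T0 = 802 × 1134 mm.
T1: ⌊1134/2⌋ × 802 = 567 × 802 mm
T2: ⌊802/2⌋ × 567 = 401 × 567 mm
T3: ⌊567/2⌋ × 401 = 283 × 401 mm
T4: ⌊401/2⌋ × 283 = 200 × 283 mm
T5: ⌊283/2⌋ × 200 = 141 × 200 mm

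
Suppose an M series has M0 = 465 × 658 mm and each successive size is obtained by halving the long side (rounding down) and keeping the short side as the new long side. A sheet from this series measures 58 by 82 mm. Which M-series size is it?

M0: 465 × 658 mm
M1: 329 × 465 mm
M2: 232 × 329 mm
M3: 164 × 232 mm
M4: 116 × 164 mm
M5: 82 × 116 mm
M6: 58 × 82 mm
M7: 41 × 58 mm
→ matches M6.

M6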